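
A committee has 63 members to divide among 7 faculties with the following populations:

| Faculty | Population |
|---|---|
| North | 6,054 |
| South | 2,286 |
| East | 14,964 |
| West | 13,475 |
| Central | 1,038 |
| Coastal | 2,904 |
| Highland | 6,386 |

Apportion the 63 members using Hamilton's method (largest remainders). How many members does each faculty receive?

North: 8; South: 3; East: 20; West: 18; Central: 1; Coastal: 4; Highland: 9

Total 47107; standard divisor 47107/63 ≈ 747.73.
Standard quotas: North 8.0965, South 3.0573, East 20.0126, West 18.0212, Central 1.3882, Coastal 3.8838, Highland 8.5405.
Lower quotas: North 8, South 3, East 20, West 18, Central 1, Coastal 3, Highland 8 (sum 61, leaving 2 seats).
Remainders in descending order: Coastal 0.8838, Highland 0.5405, Central 0.3882, North 0.0965, South 0.0573, West 0.0212, East 0.0126.
The surplus seats go to Coastal, Highland.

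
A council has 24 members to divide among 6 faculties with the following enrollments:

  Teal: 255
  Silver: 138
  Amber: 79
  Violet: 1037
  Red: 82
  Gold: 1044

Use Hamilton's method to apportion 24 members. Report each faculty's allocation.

Teal: 2, Silver: 1, Amber: 1, Violet: 9, Red: 1, Gold: 10

Total 2635; standard divisor 2635/24 ≈ 109.792.
Standard quotas: Teal 2.323, Silver 1.257, Amber 0.720, Violet 9.445, Red 0.747, Gold 9.509.
Lower quotas: Teal 2, Silver 1, Amber 0, Violet 9, Red 0, Gold 9 (sum 21, leaving 3 seats).
Remainders in descending order: Red 0.747, Amber 0.720, Gold 0.509, Violet 0.445, Teal 0.323, Silver 0.257.
The surplus seats go to Red, Amber, Gold.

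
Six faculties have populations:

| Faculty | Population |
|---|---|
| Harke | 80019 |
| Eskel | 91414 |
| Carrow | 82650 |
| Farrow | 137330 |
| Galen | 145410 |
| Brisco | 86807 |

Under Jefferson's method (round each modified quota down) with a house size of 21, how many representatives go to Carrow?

3

Standard divisor 623630/21 ≈ 29696.667; standard quotas: Harke 2.695, Eskel 3.078, Carrow 2.783, Farrow 4.624, Galen 4.897, Brisco 2.923.
Rounding down gives 2, 3, 2, 4, 4, 2 = 17 seats, so the divisor must be adjusted.
With modified divisor 27100: modified quotas Harke 2.953, Eskel 3.373, Carrow 3.050, Farrow 5.068, Galen 5.366, Brisco 3.203.
Rounding down: Harke 2, Eskel 3, Carrow 3, Farrow 5, Galen 5, Brisco 3 (total 21).
Carrow receives 3.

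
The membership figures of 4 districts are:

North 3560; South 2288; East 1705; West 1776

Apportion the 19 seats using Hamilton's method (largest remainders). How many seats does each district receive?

Standard divisor: 9329 ÷ 19 = 491.
Standard quotas: North 7.251, South 4.660, East 3.473, West 3.617.
Lower quotas: North 7, South 4, East 3, West 3 (sum 17, leaving 2 seats).
Remainders in descending order: South 0.660, West 0.617, East 0.473, North 0.251.
The surplus seats go to South, West.

North 7, South 5, East 3, West 4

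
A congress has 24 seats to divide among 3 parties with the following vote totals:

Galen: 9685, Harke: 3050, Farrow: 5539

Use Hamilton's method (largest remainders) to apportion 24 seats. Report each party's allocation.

Galen: 13, Harke: 4, Farrow: 7

Total 18274; standard divisor 18274/24 ≈ 761.417.
Standard quotas: Galen 12.7197, Harke 4.0057, Farrow 7.2746.
Lower quotas: Galen 12, Harke 4, Farrow 7 (sum 23, leaving 1 seat).
Remainders in descending order: Galen 0.7197, Farrow 0.2746, Harke 0.0057.
The surplus seat goes to Galen.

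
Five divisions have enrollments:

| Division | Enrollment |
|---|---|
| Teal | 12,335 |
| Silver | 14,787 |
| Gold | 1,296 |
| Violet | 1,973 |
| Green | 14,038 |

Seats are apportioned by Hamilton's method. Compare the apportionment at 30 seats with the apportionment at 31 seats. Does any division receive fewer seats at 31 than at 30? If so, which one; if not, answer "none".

At 30 seats: Teal 8, Silver 10, Gold 1, Violet 1, Green 10.
At 31 seats: Teal 9, Silver 10, Gold 1, Violet 1, Green 10.
No division's allocation decreased.

none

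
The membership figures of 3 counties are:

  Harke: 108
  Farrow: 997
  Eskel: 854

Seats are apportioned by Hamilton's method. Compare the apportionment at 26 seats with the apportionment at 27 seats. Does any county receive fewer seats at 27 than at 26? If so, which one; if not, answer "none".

Harke

At 26 seats: Harke 2, Farrow 13, Eskel 11.
At 27 seats: Harke 1, Farrow 14, Eskel 12.
Harke drops from 2 to 1.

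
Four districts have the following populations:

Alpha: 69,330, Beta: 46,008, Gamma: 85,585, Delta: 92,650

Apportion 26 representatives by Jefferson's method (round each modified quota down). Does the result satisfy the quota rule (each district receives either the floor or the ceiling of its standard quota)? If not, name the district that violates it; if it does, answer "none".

Standard quotas: Alpha 6.140, Beta 4.075, Gamma 7.580, Delta 8.205.
Jefferson allocation: Alpha 6, Beta 4, Gamma 8, Delta 8.
Every allocation lies between the lower and upper quota.

none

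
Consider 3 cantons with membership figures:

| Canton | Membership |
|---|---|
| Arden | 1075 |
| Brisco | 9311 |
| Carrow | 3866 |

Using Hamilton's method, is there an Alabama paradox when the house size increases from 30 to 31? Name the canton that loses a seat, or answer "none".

At 30 seats: Arden 2, Brisco 20, Carrow 8.
At 31 seats: Arden 2, Brisco 20, Carrow 9.
No canton's allocation decreased.

none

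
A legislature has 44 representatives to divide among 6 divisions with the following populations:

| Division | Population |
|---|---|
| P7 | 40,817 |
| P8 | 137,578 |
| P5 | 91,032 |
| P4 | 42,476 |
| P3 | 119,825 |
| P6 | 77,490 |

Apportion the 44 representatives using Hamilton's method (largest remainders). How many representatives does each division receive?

The standard divisor is 509218/44 ≈ 11573.136.
Standard quotas: P7 3.5269, P8 11.8877, P5 7.8658, P4 3.6702, P3 10.3537, P6 6.6957.
Lower quotas: P7 3, P8 11, P5 7, P4 3, P3 10, P6 6 (sum 40, leaving 4 seats).
Remainders in descending order: P8 0.8877, P5 0.8658, P6 0.6957, P4 0.6702, P7 0.5269, P3 0.3537.
The surplus seats go to P8, P5, P6, P4.

P7 3; P8 12; P5 8; P4 4; P3 10; P6 7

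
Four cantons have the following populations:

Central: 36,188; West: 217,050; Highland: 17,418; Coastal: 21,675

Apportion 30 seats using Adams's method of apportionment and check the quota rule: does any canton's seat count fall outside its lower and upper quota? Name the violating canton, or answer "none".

Standard quotas: Central 3.714, West 22.274, Highland 1.787, Coastal 2.224.
Adams allocation: Central 4, West 21, Highland 2, Coastal 3.
West has quota 22.274 (lower 22, upper 23) but receives 21 — outside the quota interval.

West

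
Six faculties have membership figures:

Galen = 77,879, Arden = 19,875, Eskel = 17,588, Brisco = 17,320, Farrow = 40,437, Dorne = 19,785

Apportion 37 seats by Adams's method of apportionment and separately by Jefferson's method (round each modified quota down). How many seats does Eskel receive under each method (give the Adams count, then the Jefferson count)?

Adams: Galen 14, Arden 4, Eskel 4, Brisco 3, Farrow 8, Dorne 4.
Jefferson: Galen 15, Arden 4, Eskel 3, Brisco 3, Farrow 8, Dorne 4.
Eskel gets 4 under Adams and 3 under Jefferson.

4 and 3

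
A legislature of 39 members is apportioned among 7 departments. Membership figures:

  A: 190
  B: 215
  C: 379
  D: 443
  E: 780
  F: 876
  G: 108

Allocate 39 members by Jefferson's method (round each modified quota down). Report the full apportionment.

A 2, B 3, C 5, D 6, E 10, F 12, G 1

Standard divisor 2991/39 ≈ 76.692; standard quotas: A 2.477, B 2.803, C 4.942, D 5.776, E 10.171, F 11.422, G 1.408.
Rounding down gives 2, 2, 4, 5, 10, 11, 1 = 35 seats, so the divisor must be adjusted.
With modified divisor 71.14: modified quotas A 2.671, B 3.022, C 5.328, D 6.227, E 10.964, F 12.314, G 1.518.
Rounding down: A 2, B 3, C 5, D 6, E 10, F 12, G 1 (total 39).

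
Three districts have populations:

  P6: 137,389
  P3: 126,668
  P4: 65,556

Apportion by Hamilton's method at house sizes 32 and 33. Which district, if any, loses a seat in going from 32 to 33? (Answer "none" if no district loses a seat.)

P4

At 32 seats: P6 13, P3 12, P4 7.
At 33 seats: P6 14, P3 13, P4 6.
P4 drops from 7 to 6.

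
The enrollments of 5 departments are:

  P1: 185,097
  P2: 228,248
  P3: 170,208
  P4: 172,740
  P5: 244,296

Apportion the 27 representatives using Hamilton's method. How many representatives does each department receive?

Total 1000589; standard divisor 1000589/27 ≈ 37058.852.
Standard quotas: P1 4.9947, P2 6.1591, P3 4.5929, P4 4.6612, P5 6.5921.
Lower quotas: P1 4, P2 6, P3 4, P4 4, P5 6 (sum 24, leaving 3 seats).
Remainders in descending order: P1 0.9947, P4 0.6612, P3 0.5929, P5 0.5921, P2 0.1591.
Largest remainders: P1, P4, P3 receive the extra seats.

P1: 5; P2: 6; P3: 5; P4: 5; P5: 6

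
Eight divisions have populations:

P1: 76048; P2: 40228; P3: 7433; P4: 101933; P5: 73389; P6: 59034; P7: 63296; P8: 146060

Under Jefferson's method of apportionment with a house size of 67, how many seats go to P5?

Standard divisor 567421/67 ≈ 8468.97; standard quotas: P1 8.980, P2 4.750, P3 0.878, P4 12.036, P5 8.666, P6 6.971, P7 7.474, P8 17.246.
Rounding down gives 8, 4, 0, 12, 8, 6, 7, 17 = 62 seats, so the divisor must be adjusted.
With modified divisor 8000: modified quotas P1 9.506, P2 5.029, P3 0.929, P4 12.742, P5 9.174, P6 7.379, P7 7.912, P8 18.258.
Rounding down: P1 9, P2 5, P3 0, P4 12, P5 9, P6 7, P7 7, P8 18 (total 67).
P5 receives 9.

9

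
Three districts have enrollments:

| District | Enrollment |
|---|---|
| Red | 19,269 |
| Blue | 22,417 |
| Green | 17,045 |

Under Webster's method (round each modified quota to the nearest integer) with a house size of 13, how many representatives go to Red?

Standard divisor 58731/13 ≈ 4517.769; standard quotas: Red 4.265, Blue 4.962, Green 3.773.
Rounding to the nearest integer gives Red 4, Blue 5, Green 4 — total 13, matching the house size, so no adjustment is needed.
Red receives 4.

4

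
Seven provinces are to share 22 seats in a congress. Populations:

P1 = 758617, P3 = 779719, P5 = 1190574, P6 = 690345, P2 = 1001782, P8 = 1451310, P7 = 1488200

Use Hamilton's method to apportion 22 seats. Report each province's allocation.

P1=2; P3=2; P5=4; P6=2; P2=3; P8=4; P7=5

Total 7360547; standard divisor 7360547/22 ≈ 334570.318.
Standard quotas: P1 2.2674, P3 2.3305, P5 3.5585, P6 2.0634, P2 2.9942, P8 4.3378, P7 4.4481.
Lower quotas: P1 2, P3 2, P5 3, P6 2, P2 2, P8 4, P7 4 (sum 19, leaving 3 seats).
Remainders in descending order: P2 0.9942, P5 0.5585, P7 0.4481, P8 0.3378, P3 0.3305, P1 0.2674, P6 0.0634.
Largest remainders: P2, P5, P7 receive the extra seats.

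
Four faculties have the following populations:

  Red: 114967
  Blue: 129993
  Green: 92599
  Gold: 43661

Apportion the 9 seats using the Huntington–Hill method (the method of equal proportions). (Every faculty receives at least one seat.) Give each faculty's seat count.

Red=3; Blue=3; Green=2; Gold=1

With divisor 42369: modified quotas Red 2.713, Blue 3.068, Green 2.186, Gold 1.030.
Geometric-mean thresholds: Red √(2·3)=2.449, Blue √(3·4)=3.464, Green √(2·3)=2.449, Gold √(1·2)=1.414.
Each quota rounded against its threshold gives Red 3, Blue 3, Green 2, Gold 1 (total 9).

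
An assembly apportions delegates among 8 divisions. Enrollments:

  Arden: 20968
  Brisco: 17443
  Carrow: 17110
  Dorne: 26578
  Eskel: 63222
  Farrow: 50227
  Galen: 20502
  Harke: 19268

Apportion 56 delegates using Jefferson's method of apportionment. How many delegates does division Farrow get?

12

Standard divisor 235318/56 ≈ 4202.107; standard quotas: Arden 4.990, Brisco 4.151, Carrow 4.072, Dorne 6.325, Eskel 15.045, Farrow 11.953, Galen 4.879, Harke 4.585.
Rounding down gives 4, 4, 4, 6, 15, 11, 4, 4 = 52 seats, so the divisor must be adjusted.
With modified divisor 3900: modified quotas Arden 5.376, Brisco 4.473, Carrow 4.387, Dorne 6.815, Eskel 16.211, Farrow 12.879, Galen 5.257, Harke 4.941.
Rounding down: Arden 5, Brisco 4, Carrow 4, Dorne 6, Eskel 16, Farrow 12, Galen 5, Harke 4 (total 56).
Farrow receives 12.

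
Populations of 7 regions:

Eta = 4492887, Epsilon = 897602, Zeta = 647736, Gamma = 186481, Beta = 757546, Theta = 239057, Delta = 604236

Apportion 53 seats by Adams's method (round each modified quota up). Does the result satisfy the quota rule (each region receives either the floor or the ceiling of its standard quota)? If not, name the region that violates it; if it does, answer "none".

Standard quotas: Eta 30.429, Epsilon 6.079, Zeta 4.387, Gamma 1.263, Beta 5.131, Theta 1.619, Delta 4.092.
Adams allocation: Eta 29, Epsilon 6, Zeta 5, Gamma 2, Beta 5, Theta 2, Delta 4.
Eta has quota 30.429 (lower 30, upper 31) but receives 29 — outside the quota interval.

Eta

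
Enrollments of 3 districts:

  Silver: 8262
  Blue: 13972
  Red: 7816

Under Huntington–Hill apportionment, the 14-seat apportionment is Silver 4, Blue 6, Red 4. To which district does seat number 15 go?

Priority for the next seat is population ÷ (√(s·(s+1))).
Priorities: Silver 1847.439, Blue 2155.926, Red 1747.711.
Highest priority: Blue.

Blue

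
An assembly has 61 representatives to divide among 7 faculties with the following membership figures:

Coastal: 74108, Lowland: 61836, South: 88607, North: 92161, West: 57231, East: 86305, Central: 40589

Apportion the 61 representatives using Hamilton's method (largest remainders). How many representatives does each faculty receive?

Coastal: 9; Lowland: 8; South: 11; North: 11; West: 7; East: 10; Central: 5

Standard divisor: 500837 ÷ 61 ≈ 8210.443.
Standard quotas: Coastal 9.0261, Lowland 7.5314, South 10.7920, North 11.2249, West 6.9705, East 10.5116, Central 4.9436.
Lower quotas: Coastal 9, Lowland 7, South 10, North 11, West 6, East 10, Central 4 (sum 57, leaving 4 seats).
Remainders in descending order: West 0.9705, Central 0.9436, South 0.7920, Lowland 0.5314, East 0.5116, North 0.2249, Coastal 0.0261.
The surplus seats go to West, Central, South, Lowland.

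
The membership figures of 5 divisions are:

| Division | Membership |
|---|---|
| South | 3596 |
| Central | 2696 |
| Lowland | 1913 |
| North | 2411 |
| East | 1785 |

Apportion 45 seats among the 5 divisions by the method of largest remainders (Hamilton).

South=13; Central=10; Lowland=7; North=9; East=6

The standard divisor is 12401/45 ≈ 275.578.
Standard quotas: South 13.049, Central 9.783, Lowland 6.942, North 8.749, East 6.477.
Lower quotas: South 13, Central 9, Lowland 6, North 8, East 6 (sum 42, leaving 3 seats).
Remainders in descending order: Lowland 0.942, Central 0.783, North 0.749, East 0.477, South 0.049.
Largest remainders: Lowland, Central, North receive the extra seats.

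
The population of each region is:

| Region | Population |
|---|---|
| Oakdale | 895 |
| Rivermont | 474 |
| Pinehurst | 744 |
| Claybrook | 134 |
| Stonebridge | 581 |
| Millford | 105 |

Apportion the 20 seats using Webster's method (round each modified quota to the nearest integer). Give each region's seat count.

Oakdale 6; Rivermont 3; Pinehurst 5; Claybrook 1; Stonebridge 4; Millford 1

Standard divisor 2933/20 ≈ 146.65; standard quotas: Oakdale 6.103, Rivermont 3.232, Pinehurst 5.073, Claybrook 0.914, Stonebridge 3.962, Millford 0.716.
Rounding to the nearest integer gives Oakdale 6, Rivermont 3, Pinehurst 5, Claybrook 1, Stonebridge 4, Millford 1 — total 20, matching the house size, so no adjustment is needed.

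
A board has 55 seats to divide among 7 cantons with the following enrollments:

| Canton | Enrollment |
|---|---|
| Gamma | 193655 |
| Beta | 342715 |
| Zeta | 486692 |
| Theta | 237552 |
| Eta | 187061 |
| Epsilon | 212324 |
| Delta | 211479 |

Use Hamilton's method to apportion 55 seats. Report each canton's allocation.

Total 1871478; standard divisor 1871478/55 ≈ 34026.873.
Standard quotas: Gamma 5.6912, Beta 10.0719, Zeta 14.3032, Theta 6.9813, Eta 5.4974, Epsilon 6.2399, Delta 6.2151.
Lower quotas: Gamma 5, Beta 10, Zeta 14, Theta 6, Eta 5, Epsilon 6, Delta 6 (sum 52, leaving 3 seats).
Remainders in descending order: Theta 0.9813, Gamma 0.6912, Eta 0.4974, Zeta 0.3032, Epsilon 0.2399, Delta 0.2151, Beta 0.0719.
Largest remainders: Theta, Gamma, Eta receive the extra seats.

Gamma 6; Beta 10; Zeta 14; Theta 7; Eta 6; Epsilon 6; Delta 6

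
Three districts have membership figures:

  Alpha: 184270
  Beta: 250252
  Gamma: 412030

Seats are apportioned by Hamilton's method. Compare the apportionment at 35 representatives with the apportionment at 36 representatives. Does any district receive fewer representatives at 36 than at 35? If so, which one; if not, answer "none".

At 35 seats: Alpha 8, Beta 10, Gamma 17.
At 36 seats: Alpha 8, Beta 11, Gamma 17.
No district's allocation decreased.

none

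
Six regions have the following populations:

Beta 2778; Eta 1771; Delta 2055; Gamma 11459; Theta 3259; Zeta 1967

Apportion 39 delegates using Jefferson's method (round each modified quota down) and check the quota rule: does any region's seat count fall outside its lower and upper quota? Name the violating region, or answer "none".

none

Standard quotas: Beta 4.652, Eta 2.966, Delta 3.441, Gamma 19.189, Theta 5.458, Zeta 3.294.
Jefferson allocation: Beta 5, Eta 3, Delta 3, Gamma 20, Theta 5, Zeta 3.
Every allocation lies between the lower and upper quota.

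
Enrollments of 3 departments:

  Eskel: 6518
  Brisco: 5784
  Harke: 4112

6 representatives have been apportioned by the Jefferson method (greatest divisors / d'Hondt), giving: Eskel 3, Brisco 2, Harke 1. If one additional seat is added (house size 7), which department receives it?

Priority for the next seat is population ÷ (current seats + 1).
Priorities: Eskel 1629.500, Brisco 1928.000, Harke 2056.000.
Highest priority: Harke.

Harke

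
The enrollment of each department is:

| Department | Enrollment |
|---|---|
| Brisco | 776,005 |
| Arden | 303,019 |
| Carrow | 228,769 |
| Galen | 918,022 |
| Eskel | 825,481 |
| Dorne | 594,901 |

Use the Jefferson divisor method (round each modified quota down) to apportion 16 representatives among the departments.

Brisco=3, Arden=1, Carrow=1, Galen=4, Eskel=4, Dorne=3

Standard divisor 3646197/16 ≈ 227887.312; standard quotas: Brisco 3.405, Arden 1.330, Carrow 1.004, Galen 4.028, Eskel 3.622, Dorne 2.611.
Rounding down gives 3, 1, 1, 4, 3, 2 = 14 seats, so the divisor must be adjusted.
With modified divisor 196200: modified quotas Brisco 3.955, Arden 1.544, Carrow 1.166, Galen 4.679, Eskel 4.207, Dorne 3.032.
Rounding down: Brisco 3, Arden 1, Carrow 1, Galen 4, Eskel 4, Dorne 3 (total 16).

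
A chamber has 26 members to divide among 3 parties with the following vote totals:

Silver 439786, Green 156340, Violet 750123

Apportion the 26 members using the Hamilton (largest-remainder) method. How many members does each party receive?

The standard divisor is 1346249/26 ≈ 51778.808.
Standard quotas: Silver 8.4936, Green 3.0194, Violet 14.4871.
Lower quotas: Silver 8, Green 3, Violet 14 (sum 25, leaving 1 seat).
Remainders in descending order: Silver 0.4936, Violet 0.4871, Green 0.0194.
The surplus seat goes to Silver.

Silver 9, Green 3, Violet 14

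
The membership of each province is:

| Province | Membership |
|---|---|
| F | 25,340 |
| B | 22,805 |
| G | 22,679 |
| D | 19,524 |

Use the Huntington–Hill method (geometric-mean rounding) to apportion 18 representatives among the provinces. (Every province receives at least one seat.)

With divisor 5085: modified quotas F 4.983, B 4.485, G 4.460, D 3.840.
Geometric-mean thresholds: F √(4·5)=4.472, B √(4·5)=4.472, G √(4·5)=4.472, D √(3·4)=3.464.
Each quota rounded against its threshold gives F 5, B 5, G 4, D 4 (total 18).

F 5; B 5; G 4; D 4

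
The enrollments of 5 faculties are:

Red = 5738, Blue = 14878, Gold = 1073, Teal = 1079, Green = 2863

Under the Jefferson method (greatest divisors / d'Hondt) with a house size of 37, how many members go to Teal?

1

Standard divisor 25631/37 ≈ 692.73; standard quotas: Red 8.283, Blue 21.477, Gold 1.549, Teal 1.558, Green 4.133.
Rounding down gives 8, 21, 1, 1, 4 = 35 seats, so the divisor must be adjusted.
With modified divisor 640: modified quotas Red 8.966, Blue 23.247, Gold 1.677, Teal 1.686, Green 4.473.
Rounding down: Red 8, Blue 23, Gold 1, Teal 1, Green 4 (total 37).
Teal receives 1.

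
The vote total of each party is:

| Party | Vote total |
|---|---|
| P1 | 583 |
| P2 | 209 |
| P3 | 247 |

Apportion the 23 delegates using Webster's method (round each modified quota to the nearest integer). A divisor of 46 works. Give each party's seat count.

P1: 13, P2: 5, P3: 5

With modified divisor 46: modified quotas P1 12.674, P2 4.543, P3 5.370.
Rounding to the nearest integer: P1 13, P2 5, P3 5 (total 23).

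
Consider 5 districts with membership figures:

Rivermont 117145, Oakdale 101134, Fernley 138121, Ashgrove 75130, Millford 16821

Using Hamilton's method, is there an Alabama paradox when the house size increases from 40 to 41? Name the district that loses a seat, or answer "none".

At 40 seats: Rivermont 10, Oakdale 9, Fernley 12, Ashgrove 7, Millford 2.
At 41 seats: Rivermont 11, Oakdale 9, Fernley 13, Ashgrove 7, Millford 1.
Millford drops from 2 to 1.

Millford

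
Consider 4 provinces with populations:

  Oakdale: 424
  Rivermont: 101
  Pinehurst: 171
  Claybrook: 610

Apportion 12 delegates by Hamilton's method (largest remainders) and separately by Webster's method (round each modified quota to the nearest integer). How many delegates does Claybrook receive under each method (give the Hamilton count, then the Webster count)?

Hamilton: Oakdale 4, Rivermont 1, Pinehurst 1, Claybrook 6.
Webster: Oakdale 4, Rivermont 1, Pinehurst 2, Claybrook 5.
Claybrook gets 6 under Hamilton and 5 under Webster.

6 and 5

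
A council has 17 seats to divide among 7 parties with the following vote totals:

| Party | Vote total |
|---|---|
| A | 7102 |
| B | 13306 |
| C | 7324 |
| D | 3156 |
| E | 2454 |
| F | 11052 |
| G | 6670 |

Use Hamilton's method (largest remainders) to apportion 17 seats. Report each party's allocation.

A=2, B=4, C=3, D=1, E=1, F=4, G=2

The standard divisor is 51064/17 ≈ 3003.765.
Standard quotas: A 2.3644, B 4.4298, C 2.4383, D 1.0507, E 0.8170, F 3.6794, G 2.2205.
Lower quotas: A 2, B 4, C 2, D 1, E 0, F 3, G 2 (sum 14, leaving 3 seats).
Remainders in descending order: E 0.8170, F 0.6794, C 0.4383, B 0.4298, A 0.3644, G 0.2205, D 0.0507.
The surplus seats go to E, F, C.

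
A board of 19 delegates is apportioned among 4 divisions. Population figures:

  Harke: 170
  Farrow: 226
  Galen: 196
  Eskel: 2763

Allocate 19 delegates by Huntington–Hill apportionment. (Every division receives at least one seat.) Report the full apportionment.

Harke 1, Farrow 1, Galen 1, Eskel 16

With divisor 173: modified quotas Harke 0.983, Farrow 1.306, Galen 1.133, Eskel 15.971.
Geometric-mean thresholds: Harke (min 1), Farrow √(1·2)=1.414, Galen √(1·2)=1.414, Eskel √(15·16)=15.492.
Each quota rounded against its threshold gives Harke 1, Farrow 1, Galen 1, Eskel 16 (total 19).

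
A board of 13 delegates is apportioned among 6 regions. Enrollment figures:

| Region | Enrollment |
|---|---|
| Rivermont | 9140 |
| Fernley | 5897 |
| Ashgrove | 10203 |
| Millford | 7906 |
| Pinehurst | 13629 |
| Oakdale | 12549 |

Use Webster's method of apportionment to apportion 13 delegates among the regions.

Standard divisor 59324/13 ≈ 4563.385; standard quotas: Rivermont 2.003, Fernley 1.292, Ashgrove 2.236, Millford 1.732, Pinehurst 2.987, Oakdale 2.750.
Rounding to the nearest integer gives Rivermont 2, Fernley 1, Ashgrove 2, Millford 2, Pinehurst 3, Oakdale 3 — total 13, matching the house size, so no adjustment is needed.

Rivermont=2; Fernley=1; Ashgrove=2; Millford=2; Pinehurst=3; Oakdale=3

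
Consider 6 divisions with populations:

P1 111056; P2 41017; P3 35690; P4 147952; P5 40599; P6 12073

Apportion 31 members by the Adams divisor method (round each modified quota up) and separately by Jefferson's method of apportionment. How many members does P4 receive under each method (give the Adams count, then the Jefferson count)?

11 and 12

Adams: P1 9, P2 4, P3 3, P4 11, P5 3, P6 1.
Jefferson: P1 9, P2 3, P3 3, P4 12, P5 3, P6 1.
P4 gets 11 under Adams and 12 under Jefferson.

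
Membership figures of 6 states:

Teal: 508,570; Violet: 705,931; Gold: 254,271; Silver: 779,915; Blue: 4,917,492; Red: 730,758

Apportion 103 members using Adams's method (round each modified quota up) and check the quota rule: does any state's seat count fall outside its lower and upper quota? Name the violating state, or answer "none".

Blue

Standard quotas: Teal 6.633, Violet 9.207, Gold 3.316, Silver 10.172, Blue 64.139, Red 9.531.
Adams allocation: Teal 7, Violet 9, Gold 4, Silver 10, Blue 63, Red 10.
Blue has quota 64.139 (lower 64, upper 65) but receives 63 — outside the quota interval.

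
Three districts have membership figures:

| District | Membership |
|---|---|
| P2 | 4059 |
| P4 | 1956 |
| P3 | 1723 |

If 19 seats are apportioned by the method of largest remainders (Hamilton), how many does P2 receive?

The standard divisor is 7738/19 ≈ 407.263.
Standard quotas: P2 9.967, P4 4.803, P3 4.231.
Lower quotas: P2 9, P4 4, P3 4 (sum 17, leaving 2 seats).
Remainders in descending order: P2 0.967, P4 0.803, P3 0.231.
The surplus seats go to P2, P4.
P2 receives 10.

10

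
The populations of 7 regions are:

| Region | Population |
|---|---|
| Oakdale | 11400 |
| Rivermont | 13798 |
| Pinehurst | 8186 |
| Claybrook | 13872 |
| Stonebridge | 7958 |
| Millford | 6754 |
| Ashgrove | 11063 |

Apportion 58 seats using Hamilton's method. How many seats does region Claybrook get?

Total 73031; standard divisor 73031/58 ≈ 1259.155.
Standard quotas: Oakdale 9.0537, Rivermont 10.9581, Pinehurst 6.5012, Claybrook 11.0169, Stonebridge 6.3201, Millford 5.3639, Ashgrove 8.7860.
Lower quotas: Oakdale 9, Rivermont 10, Pinehurst 6, Claybrook 11, Stonebridge 6, Millford 5, Ashgrove 8 (sum 55, leaving 3 seats).
Remainders in descending order: Rivermont 0.9581, Ashgrove 0.7860, Pinehurst 0.5012, Millford 0.3639, Stonebridge 0.3201, Oakdale 0.0537, Claybrook 0.0169.
Largest remainders: Rivermont, Ashgrove, Pinehurst receive the extra seats.
Claybrook receives 11.

11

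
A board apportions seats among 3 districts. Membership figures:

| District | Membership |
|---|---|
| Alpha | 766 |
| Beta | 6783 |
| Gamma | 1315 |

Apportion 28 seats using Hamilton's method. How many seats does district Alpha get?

The standard divisor is 8864/28 ≈ 316.571.
Standard quotas: Alpha 2.4197, Beta 21.4264, Gamma 4.1539.
Lower quotas: Alpha 2, Beta 21, Gamma 4 (sum 27, leaving 1 seat).
Remainders in descending order: Beta 0.4264, Alpha 0.4197, Gamma 0.1539.
Largest remainder: Beta receives the extra seat.
Alpha receives 2.

2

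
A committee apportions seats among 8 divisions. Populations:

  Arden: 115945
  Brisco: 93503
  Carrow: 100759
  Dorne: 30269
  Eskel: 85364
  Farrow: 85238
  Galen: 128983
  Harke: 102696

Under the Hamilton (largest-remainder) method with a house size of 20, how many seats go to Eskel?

2

Standard divisor: 742757 ÷ 20 ≈ 37137.85.
Standard quotas: Arden 3.1220, Brisco 2.5177, Carrow 2.7131, Dorne 0.8150, Eskel 2.2986, Farrow 2.2952, Galen 3.4731, Harke 2.7653.
Lower quotas: Arden 3, Brisco 2, Carrow 2, Dorne 0, Eskel 2, Farrow 2, Galen 3, Harke 2 (sum 16, leaving 4 seats).
Remainders in descending order: Dorne 0.8150, Harke 0.7653, Carrow 0.7131, Brisco 0.5177, Galen 0.4731, Eskel 0.2986, Farrow 0.2952, Arden 0.1220.
The surplus seats go to Dorne, Harke, Carrow, Brisco.
Eskel receives 2.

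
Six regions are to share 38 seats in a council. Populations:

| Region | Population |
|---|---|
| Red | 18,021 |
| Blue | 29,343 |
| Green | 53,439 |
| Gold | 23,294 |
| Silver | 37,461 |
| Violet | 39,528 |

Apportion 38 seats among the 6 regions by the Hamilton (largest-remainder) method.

Total 201086; standard divisor 201086/38 ≈ 5291.737.
Standard quotas: Red 3.4055, Blue 5.5451, Green 10.0986, Gold 4.4020, Silver 7.0792, Violet 7.4698.
Lower quotas: Red 3, Blue 5, Green 10, Gold 4, Silver 7, Violet 7 (sum 36, leaving 2 seats).
Remainders in descending order: Blue 0.5451, Violet 0.4698, Red 0.4055, Gold 0.4020, Green 0.0986, Silver 0.0792.
The surplus seats go to Blue, Violet.

Red 3, Blue 6, Green 10, Gold 4, Silver 7, Violet 8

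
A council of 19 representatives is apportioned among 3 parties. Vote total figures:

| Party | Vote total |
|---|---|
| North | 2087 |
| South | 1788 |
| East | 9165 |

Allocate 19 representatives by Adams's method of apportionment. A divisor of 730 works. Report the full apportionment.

North 3, South 3, East 13

With modified divisor 730: modified quotas North 2.859, South 2.449, East 12.555.
Rounding up: North 3, South 3, East 13 (total 19).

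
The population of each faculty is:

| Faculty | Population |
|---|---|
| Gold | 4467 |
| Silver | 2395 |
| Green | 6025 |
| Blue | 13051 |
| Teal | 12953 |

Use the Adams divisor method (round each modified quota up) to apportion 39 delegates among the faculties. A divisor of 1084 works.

Gold 5, Silver 3, Green 6, Blue 13, Teal 12

With modified divisor 1084: modified quotas Gold 4.121, Silver 2.209, Green 5.558, Blue 12.040, Teal 11.949.
Rounding up: Gold 5, Silver 3, Green 6, Blue 13, Teal 12 (total 39).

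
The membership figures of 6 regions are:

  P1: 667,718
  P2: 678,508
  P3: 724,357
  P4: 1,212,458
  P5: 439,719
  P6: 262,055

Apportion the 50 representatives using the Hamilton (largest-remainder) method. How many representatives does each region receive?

P1 8, P2 9, P3 9, P4 15, P5 6, P6 3

The standard divisor is 3984815/50 ≈ 79696.3.
Standard quotas: P1 8.3783, P2 8.5137, P3 9.0890, P4 15.2135, P5 5.5174, P6 3.2882.
Lower quotas: P1 8, P2 8, P3 9, P4 15, P5 5, P6 3 (sum 48, leaving 2 seats).
Remainders in descending order: P5 0.5174, P2 0.5137, P1 0.3783, P6 0.2882, P4 0.2135, P3 0.0890.
Largest remainders: P5, P2 receive the extra seats.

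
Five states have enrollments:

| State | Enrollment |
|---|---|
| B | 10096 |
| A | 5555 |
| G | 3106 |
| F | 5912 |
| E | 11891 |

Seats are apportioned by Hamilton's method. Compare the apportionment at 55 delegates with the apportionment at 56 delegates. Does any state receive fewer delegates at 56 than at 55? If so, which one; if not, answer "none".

At 55 seats: B 15, A 8, G 5, F 9, E 18.
At 56 seats: B 15, A 9, G 5, F 9, E 18.
No state's allocation decreased.

none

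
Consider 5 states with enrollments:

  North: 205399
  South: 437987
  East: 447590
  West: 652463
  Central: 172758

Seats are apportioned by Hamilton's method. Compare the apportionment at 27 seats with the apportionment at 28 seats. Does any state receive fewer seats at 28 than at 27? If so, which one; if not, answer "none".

Central

At 27 seats: North 3, South 6, East 6, West 9, Central 3.
At 28 seats: North 3, South 6, East 7, West 10, Central 2.
Central drops from 3 to 2.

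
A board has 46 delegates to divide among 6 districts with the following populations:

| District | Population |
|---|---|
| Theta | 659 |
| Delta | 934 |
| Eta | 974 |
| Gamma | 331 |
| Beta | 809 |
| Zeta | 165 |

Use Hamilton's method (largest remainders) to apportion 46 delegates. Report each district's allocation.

Standard divisor: 3872 ÷ 46 ≈ 84.174.
Standard quotas: Theta 7.829, Delta 11.096, Eta 11.571, Gamma 3.932, Beta 9.611, Zeta 1.960.
Lower quotas: Theta 7, Delta 11, Eta 11, Gamma 3, Beta 9, Zeta 1 (sum 42, leaving 4 seats).
Remainders in descending order: Zeta 0.960, Gamma 0.932, Theta 0.829, Beta 0.611, Eta 0.571, Delta 0.096.
Largest remainders: Zeta, Gamma, Theta, Beta receive the extra seats.

Theta: 8, Delta: 11, Eta: 11, Gamma: 4, Beta: 10, Zeta: 2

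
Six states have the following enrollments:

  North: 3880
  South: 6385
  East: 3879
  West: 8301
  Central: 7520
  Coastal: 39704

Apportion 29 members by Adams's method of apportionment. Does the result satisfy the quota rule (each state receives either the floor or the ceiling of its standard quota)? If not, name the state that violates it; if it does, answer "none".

Coastal

Standard quotas: North 1.615, South 2.658, East 1.615, West 3.455, Central 3.130, Coastal 16.527.
Adams allocation: North 2, South 3, East 2, West 4, Central 3, Coastal 15.
Coastal has quota 16.527 (lower 16, upper 17) but receives 15 — outside the quota interval.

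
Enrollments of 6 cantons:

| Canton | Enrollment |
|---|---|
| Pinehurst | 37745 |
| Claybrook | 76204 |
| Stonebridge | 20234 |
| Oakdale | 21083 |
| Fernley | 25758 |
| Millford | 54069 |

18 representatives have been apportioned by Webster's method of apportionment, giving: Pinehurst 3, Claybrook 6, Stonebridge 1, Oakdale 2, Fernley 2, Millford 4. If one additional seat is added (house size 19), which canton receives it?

Stonebridge

Priority for the next seat is population ÷ (current seats + 0.5).
Priorities: Pinehurst 10784.286, Claybrook 11723.692, Stonebridge 13489.333, Oakdale 8433.200, Fernley 10303.200, Millford 12015.333.
Highest priority: Stonebridge.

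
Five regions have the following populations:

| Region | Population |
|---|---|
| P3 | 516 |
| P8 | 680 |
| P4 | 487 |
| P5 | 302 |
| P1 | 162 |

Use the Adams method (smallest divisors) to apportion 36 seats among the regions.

P3 9, P8 11, P4 8, P5 5, P1 3

Standard divisor 2147/36 ≈ 59.639; standard quotas: P3 8.652, P8 11.402, P4 8.166, P5 5.064, P1 2.716.
Rounding up gives 9, 12, 9, 6, 3 = 39 seats, so the divisor must be adjusted.
With modified divisor 63: modified quotas P3 8.190, P8 10.794, P4 7.730, P5 4.794, P1 2.571.
Rounding up: P3 9, P8 11, P4 8, P5 5, P1 3 (total 36).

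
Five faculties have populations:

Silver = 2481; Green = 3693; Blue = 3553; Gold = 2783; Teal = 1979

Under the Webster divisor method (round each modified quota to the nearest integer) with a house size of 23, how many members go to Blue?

Standard divisor 14489/23 ≈ 629.957; standard quotas: Silver 3.938, Green 5.862, Blue 5.640, Gold 4.418, Teal 3.141.
Rounding to the nearest integer gives Silver 4, Green 6, Blue 6, Gold 4, Teal 3 — total 23, matching the house size, so no adjustment is needed.
Blue receives 6.

6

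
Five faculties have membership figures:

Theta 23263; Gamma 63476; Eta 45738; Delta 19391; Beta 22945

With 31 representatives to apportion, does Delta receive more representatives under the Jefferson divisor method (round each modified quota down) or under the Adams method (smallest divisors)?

Adams

Jefferson: Theta 4, Gamma 12, Eta 8, Delta 3, Beta 4.
Adams: Theta 4, Gamma 11, Eta 8, Delta 4, Beta 4.
Delta gets 3 under Jefferson and 4 under Adams.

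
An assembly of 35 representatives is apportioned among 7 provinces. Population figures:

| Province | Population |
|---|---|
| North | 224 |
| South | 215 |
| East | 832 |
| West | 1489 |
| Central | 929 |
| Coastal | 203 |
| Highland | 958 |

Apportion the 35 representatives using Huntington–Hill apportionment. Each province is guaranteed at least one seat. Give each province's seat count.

North=2; South=2; East=6; West=10; Central=6; Coastal=2; Highland=7

With divisor 143.4: modified quotas North 1.562, South 1.499, East 5.802, West 10.384, Central 6.478, Coastal 1.416, Highland 6.681.
Geometric-mean thresholds: North √(1·2)=1.414, South √(1·2)=1.414, East √(5·6)=5.477, West √(10·11)=10.488, Central √(6·7)=6.481, Coastal √(1·2)=1.414, Highland √(6·7)=6.481.
Each quota rounded against its threshold gives North 2, South 2, East 6, West 10, Central 6, Coastal 2, Highland 7 (total 35).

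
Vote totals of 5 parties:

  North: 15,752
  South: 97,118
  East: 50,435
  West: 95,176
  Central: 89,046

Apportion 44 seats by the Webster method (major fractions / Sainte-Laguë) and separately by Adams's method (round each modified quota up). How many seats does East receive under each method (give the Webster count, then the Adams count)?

Webster: North 2, South 13, East 6, West 12, Central 11.
Adams: North 2, South 12, East 7, West 12, Central 11.
East gets 6 under Webster and 7 under Adams.

6 and 7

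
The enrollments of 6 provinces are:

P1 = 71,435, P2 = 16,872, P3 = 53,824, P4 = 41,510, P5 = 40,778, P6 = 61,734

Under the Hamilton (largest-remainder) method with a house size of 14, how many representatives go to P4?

The standard divisor is 286153/14 ≈ 20439.5.
Standard quotas: P1 3.4949, P2 0.8255, P3 2.6333, P4 2.0309, P5 1.9951, P6 3.0203.
Lower quotas: P1 3, P2 0, P3 2, P4 2, P5 1, P6 3 (sum 11, leaving 3 seats).
Remainders in descending order: P5 0.9951, P2 0.8255, P3 0.6333, P1 0.4949, P4 0.0309, P6 0.0203.
The surplus seats go to P5, P2, P3.
P4 receives 2.

2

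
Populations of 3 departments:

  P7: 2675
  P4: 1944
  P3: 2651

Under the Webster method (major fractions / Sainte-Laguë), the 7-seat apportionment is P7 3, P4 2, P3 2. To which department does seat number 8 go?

Priority for the next seat is population ÷ (current seats + 0.5).
Priorities: P7 764.286, P4 777.600, P3 1060.400.
Highest priority: P3.

P3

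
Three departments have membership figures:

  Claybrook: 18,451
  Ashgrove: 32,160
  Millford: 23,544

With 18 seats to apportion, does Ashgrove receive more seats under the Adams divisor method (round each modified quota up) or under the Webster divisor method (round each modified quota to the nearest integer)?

Adams: Claybrook 5, Ashgrove 7, Millford 6.
Webster: Claybrook 4, Ashgrove 8, Millford 6.
Ashgrove gets 7 under Adams and 8 under Webster.

Webster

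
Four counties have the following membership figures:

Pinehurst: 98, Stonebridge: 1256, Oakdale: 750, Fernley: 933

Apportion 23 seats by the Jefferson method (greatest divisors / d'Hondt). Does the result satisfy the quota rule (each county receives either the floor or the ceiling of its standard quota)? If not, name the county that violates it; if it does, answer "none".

Standard quotas: Pinehurst 0.742, Stonebridge 9.512, Oakdale 5.680, Fernley 7.066.
Jefferson allocation: Pinehurst 0, Stonebridge 10, Oakdale 6, Fernley 7.
Every allocation lies between the lower and upper quota.

none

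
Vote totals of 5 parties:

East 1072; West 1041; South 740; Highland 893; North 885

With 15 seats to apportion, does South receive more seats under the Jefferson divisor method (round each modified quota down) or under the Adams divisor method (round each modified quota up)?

Adams

Jefferson: East 4, West 3, South 2, Highland 3, North 3.
Adams: East 3, West 3, South 3, Highland 3, North 3.
South gets 2 under Jefferson and 3 under Adams.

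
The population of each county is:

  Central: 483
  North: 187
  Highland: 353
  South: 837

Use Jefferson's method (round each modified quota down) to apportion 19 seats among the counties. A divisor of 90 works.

With modified divisor 90: modified quotas Central 5.367, North 2.078, Highland 3.922, South 9.300.
Rounding down: Central 5, North 2, Highland 3, South 9 (total 19).

Central 5; North 2; Highland 3; South 9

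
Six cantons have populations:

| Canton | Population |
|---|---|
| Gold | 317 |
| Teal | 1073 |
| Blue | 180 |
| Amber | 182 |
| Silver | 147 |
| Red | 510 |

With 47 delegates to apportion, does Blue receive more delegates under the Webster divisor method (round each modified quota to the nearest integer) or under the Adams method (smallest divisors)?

Webster: Gold 6, Teal 21, Blue 3, Amber 4, Silver 3, Red 10.
Adams: Gold 6, Teal 20, Blue 4, Amber 4, Silver 3, Red 10.
Blue gets 3 under Webster and 4 under Adams.

Adams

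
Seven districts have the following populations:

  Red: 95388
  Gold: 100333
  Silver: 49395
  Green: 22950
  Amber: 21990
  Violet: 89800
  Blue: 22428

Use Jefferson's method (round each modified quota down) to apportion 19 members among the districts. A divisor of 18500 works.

Red 5; Gold 5; Silver 2; Green 1; Amber 1; Violet 4; Blue 1

With modified divisor 18500: modified quotas Red 5.156, Gold 5.423, Silver 2.670, Green 1.241, Amber 1.189, Violet 4.854, Blue 1.212.
Rounding down: Red 5, Gold 5, Silver 2, Green 1, Amber 1, Violet 4, Blue 1 (total 19).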